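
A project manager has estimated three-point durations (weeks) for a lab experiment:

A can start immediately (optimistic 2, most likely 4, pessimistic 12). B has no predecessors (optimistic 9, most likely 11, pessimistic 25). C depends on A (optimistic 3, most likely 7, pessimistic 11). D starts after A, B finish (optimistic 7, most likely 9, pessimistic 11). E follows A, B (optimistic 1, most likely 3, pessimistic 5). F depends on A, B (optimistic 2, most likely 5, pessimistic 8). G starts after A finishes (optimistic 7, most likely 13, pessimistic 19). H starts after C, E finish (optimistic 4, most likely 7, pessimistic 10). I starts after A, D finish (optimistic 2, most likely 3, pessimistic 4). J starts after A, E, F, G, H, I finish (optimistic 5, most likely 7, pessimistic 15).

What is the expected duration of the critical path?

te_A = (2 + 4·4 + 12)/6 = 30/6 = 5
te_B = (9 + 4·11 + 25)/6 = 78/6 = 13
te_C = (3 + 4·7 + 11)/6 = 42/6 = 7
te_D = (7 + 4·9 + 11)/6 = 54/6 = 9
te_E = (1 + 4·3 + 5)/6 = 18/6 = 3
te_F = (2 + 4·5 + 8)/6 = 30/6 = 5
te_G = (7 + 4·13 + 19)/6 = 78/6 = 13
te_H = (4 + 4·7 + 10)/6 = 42/6 = 7
te_I = (2 + 4·3 + 4)/6 = 18/6 = 3
te_J = (5 + 4·7 + 15)/6 = 48/6 = 8

Forward pass:
ES_A = 0; EF_A = 5
ES_B = 0; EF_B = 13
ES_C = 5; EF_C = 5+7 = 12
ES_D = max(EF_A=5, EF_B=13) = 13; EF_D = 13+9 = 22
ES_E = max(EF_A=5, EF_B=13) = 13; EF_E = 13+3 = 16
ES_F = max(EF_A=5, EF_B=13) = 13; EF_F = 13+5 = 18
ES_G = 5; EF_G = 5+13 = 18
ES_H = max(EF_C=12, EF_E=16) = 16; EF_H = 16+7 = 23
ES_I = max(EF_A=5, EF_D=22) = 22; EF_I = 22+3 = 25
ES_J = max(EF_A=5, EF_E=16, EF_F=18, EF_G=18, EF_H=23, EF_I=25) = 25; EF_J = 25+8 = 33
Expected project duration μ = 33 weeks. Critical path: B → D → I → J.

33 weeks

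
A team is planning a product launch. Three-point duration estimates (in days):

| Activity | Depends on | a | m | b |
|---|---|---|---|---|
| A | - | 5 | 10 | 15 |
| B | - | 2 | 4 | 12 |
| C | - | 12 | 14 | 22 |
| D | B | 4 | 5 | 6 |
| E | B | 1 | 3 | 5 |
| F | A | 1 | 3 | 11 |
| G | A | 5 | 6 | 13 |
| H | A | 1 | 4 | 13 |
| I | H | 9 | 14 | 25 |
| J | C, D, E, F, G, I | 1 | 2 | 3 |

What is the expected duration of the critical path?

32 days

te_A = (5 + 4·10 + 15)/6 = 60/6 = 10
te_B = (2 + 4·4 + 12)/6 = 30/6 = 5
te_C = (12 + 4·14 + 22)/6 = 90/6 = 15
te_D = (4 + 4·5 + 6)/6 = 30/6 = 5
te_E = (1 + 4·3 + 5)/6 = 18/6 = 3
te_F = (1 + 4·3 + 11)/6 = 24/6 = 4
te_G = (5 + 4·6 + 13)/6 = 42/6 = 7
te_H = (1 + 4·4 + 13)/6 = 30/6 = 5
te_I = (9 + 4·14 + 25)/6 = 90/6 = 15
te_J = (1 + 4·2 + 3)/6 = 12/6 = 2

Forward pass:
ES_A = 0; EF_A = 10
ES_B = 0; EF_B = 5
ES_C = 0; EF_C = 15
ES_D = 5; EF_D = 5+5 = 10
ES_E = 5; EF_E = 5+3 = 8
ES_F = 10; EF_F = 10+4 = 14
ES_G = 10; EF_G = 10+7 = 17
ES_H = 10; EF_H = 10+5 = 15
ES_I = 15; EF_I = 15+15 = 30
ES_J = max(EF_C=15, EF_D=10, EF_E=8, EF_F=14, EF_G=17, EF_I=30) = 30; EF_J = 30+2 = 32
Expected project duration μ = 32 days. Critical path: A → H → I → J.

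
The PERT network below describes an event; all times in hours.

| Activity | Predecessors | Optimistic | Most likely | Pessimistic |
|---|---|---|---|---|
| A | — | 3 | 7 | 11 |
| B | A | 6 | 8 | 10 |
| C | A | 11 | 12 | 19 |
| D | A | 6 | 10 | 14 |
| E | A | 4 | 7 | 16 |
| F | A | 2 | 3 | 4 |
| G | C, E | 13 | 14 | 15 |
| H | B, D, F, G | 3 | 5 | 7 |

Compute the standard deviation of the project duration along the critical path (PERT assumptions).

2.03 hours

te_A = (3 + 4·7 + 11)/6 = 42/6 = 7; σ²_A = ((11−3)/6)² = 1.778
te_B = (6 + 4·8 + 10)/6 = 48/6 = 8; σ²_B = ((10−6)/6)² = 0.444
te_C = (11 + 4·12 + 19)/6 = 78/6 = 13; σ²_C = ((19−11)/6)² = 1.778
te_D = (6 + 4·10 + 14)/6 = 60/6 = 10; σ²_D = ((14−6)/6)² = 1.778
te_E = (4 + 4·7 + 16)/6 = 48/6 = 8; σ²_E = ((16−4)/6)² = 4.000
te_F = (2 + 4·3 + 4)/6 = 18/6 = 3; σ²_F = ((4−2)/6)² = 0.111
te_G = (13 + 4·14 + 15)/6 = 84/6 = 14; σ²_G = ((15−13)/6)² = 0.111
te_H = (3 + 4·5 + 7)/6 = 30/6 = 5; σ²_H = ((7−3)/6)² = 0.444

Forward pass:
ES_A = 0; EF_A = 7
ES_B = 7; EF_B = 7+8 = 15
ES_C = 7; EF_C = 7+13 = 20
ES_D = 7; EF_D = 7+10 = 17
ES_E = 7; EF_E = 7+8 = 15
ES_F = 7; EF_F = 7+3 = 10
ES_G = max(EF_C=20, EF_E=15) = 20; EF_G = 20+14 = 34
ES_H = max(EF_B=15, EF_D=17, EF_F=10, EF_G=34) = 34; EF_H = 34+5 = 39
Expected project duration μ = 39 hours. Critical path: A → C → G → H.

Variance along critical path = 1.778 + 1.778 + 0.111 + 0.444 = 4.111
σ = √4.111 = 2.028 hours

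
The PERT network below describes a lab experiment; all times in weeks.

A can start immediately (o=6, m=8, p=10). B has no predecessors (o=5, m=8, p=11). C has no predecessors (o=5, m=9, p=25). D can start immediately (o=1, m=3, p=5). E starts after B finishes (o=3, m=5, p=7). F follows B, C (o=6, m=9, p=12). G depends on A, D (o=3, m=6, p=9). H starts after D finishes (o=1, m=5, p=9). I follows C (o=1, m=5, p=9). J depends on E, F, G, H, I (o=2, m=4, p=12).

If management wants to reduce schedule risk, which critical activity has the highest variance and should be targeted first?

C

te_A = (6 + 4·8 + 10)/6 = 48/6 = 8; σ²_A = ((10−6)/6)² = 0.444
te_B = (5 + 4·8 + 11)/6 = 48/6 = 8; σ²_B = ((11−5)/6)² = 1.000
te_C = (5 + 4·9 + 25)/6 = 66/6 = 11; σ²_C = ((25−5)/6)² = 11.111
te_D = (1 + 4·3 + 5)/6 = 18/6 = 3; σ²_D = ((5−1)/6)² = 0.444
te_E = (3 + 4·5 + 7)/6 = 30/6 = 5; σ²_E = ((7−3)/6)² = 0.444
te_F = (6 + 4·9 + 12)/6 = 54/6 = 9; σ²_F = ((12−6)/6)² = 1.000
te_G = (3 + 4·6 + 9)/6 = 36/6 = 6; σ²_G = ((9−3)/6)² = 1.000
te_H = (1 + 4·5 + 9)/6 = 30/6 = 5; σ²_H = ((9−1)/6)² = 1.778
te_I = (1 + 4·5 + 9)/6 = 30/6 = 5; σ²_I = ((9−1)/6)² = 1.778
te_J = (2 + 4·4 + 12)/6 = 30/6 = 5; σ²_J = ((12−2)/6)² = 2.778

Forward pass:
ES_A = 0; EF_A = 8
ES_B = 0; EF_B = 8
ES_C = 0; EF_C = 11
ES_D = 0; EF_D = 3
ES_E = 8; EF_E = 8+5 = 13
ES_F = max(EF_B=8, EF_C=11) = 11; EF_F = 11+9 = 20
ES_G = max(EF_A=8, EF_D=3) = 8; EF_G = 8+6 = 14
ES_H = 3; EF_H = 3+5 = 8
ES_I = 11; EF_I = 11+5 = 16
ES_J = max(EF_E=13, EF_F=20, EF_G=14, EF_H=8, EF_I=16) = 20; EF_J = 20+5 = 25
Expected project duration μ = 25 weeks. Critical path: C → F → J.

Variances on critical path: σ²_C=11.111, σ²_F=1.000, σ²_J=2.778.
Largest is σ²_C = 11.111.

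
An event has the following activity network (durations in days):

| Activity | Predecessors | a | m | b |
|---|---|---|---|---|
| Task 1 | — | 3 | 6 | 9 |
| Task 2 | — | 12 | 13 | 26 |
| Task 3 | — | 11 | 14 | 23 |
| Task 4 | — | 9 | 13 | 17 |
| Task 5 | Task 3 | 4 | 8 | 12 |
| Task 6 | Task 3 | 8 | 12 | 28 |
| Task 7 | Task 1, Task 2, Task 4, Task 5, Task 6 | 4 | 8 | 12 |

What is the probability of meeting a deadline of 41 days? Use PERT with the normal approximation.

te_Task 1 = (3 + 4·6 + 9)/6 = 36/6 = 6; σ²_Task 1 = ((9−3)/6)² = 1.000
te_Task 2 = (12 + 4·13 + 26)/6 = 90/6 = 15; σ²_Task 2 = ((26−12)/6)² = 5.444
te_Task 3 = (11 + 4·14 + 23)/6 = 90/6 = 15; σ²_Task 3 = ((23−11)/6)² = 4.000
te_Task 4 = (9 + 4·13 + 17)/6 = 78/6 = 13; σ²_Task 4 = ((17−9)/6)² = 1.778
te_Task 5 = (4 + 4·8 + 12)/6 = 48/6 = 8; σ²_Task 5 = ((12−4)/6)² = 1.778
te_Task 6 = (8 + 4·12 + 28)/6 = 84/6 = 14; σ²_Task 6 = ((28−8)/6)² = 11.111
te_Task 7 = (4 + 4·8 + 12)/6 = 48/6 = 8; σ²_Task 7 = ((12−4)/6)² = 1.778

Forward pass:
ES_Task 1 = 0; EF_Task 1 = 6
ES_Task 2 = 0; EF_Task 2 = 15
ES_Task 3 = 0; EF_Task 3 = 15
ES_Task 4 = 0; EF_Task 4 = 13
ES_Task 5 = 15; EF_Task 5 = 15+8 = 23
ES_Task 6 = 15; EF_Task 6 = 15+14 = 29
ES_Task 7 = max(EF_Task 1=6, EF_Task 2=15, EF_Task 4=13, EF_Task 5=23, EF_Task 6=29) = 29; EF_Task 7 = 29+8 = 37
Expected project duration μ = 37 days. Critical path: Task 3 → Task 6 → Task 7.

Variance along critical path = 4.000 + 11.111 + 1.778 = 16.889; σ = √16.889 = 4.110 days.
Z = (41 − 37) / 4.110 = 0.973
P(T ≤ 41) = Φ(0.973) ≈ 0.835

0.835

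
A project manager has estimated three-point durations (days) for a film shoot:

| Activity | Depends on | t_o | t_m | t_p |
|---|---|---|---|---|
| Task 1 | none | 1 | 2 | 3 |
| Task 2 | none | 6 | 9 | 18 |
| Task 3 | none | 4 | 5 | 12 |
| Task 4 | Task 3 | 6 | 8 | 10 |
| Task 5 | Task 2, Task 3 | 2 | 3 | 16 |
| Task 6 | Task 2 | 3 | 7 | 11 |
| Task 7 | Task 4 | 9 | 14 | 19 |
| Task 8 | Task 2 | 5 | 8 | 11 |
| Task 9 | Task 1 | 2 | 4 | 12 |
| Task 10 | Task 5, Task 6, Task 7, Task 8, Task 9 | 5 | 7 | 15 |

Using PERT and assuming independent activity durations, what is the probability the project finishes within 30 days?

0.016

te_Task 1 = (1 + 4·2 + 3)/6 = 12/6 = 2; σ²_Task 1 = ((3−1)/6)² = 0.111
te_Task 2 = (6 + 4·9 + 18)/6 = 60/6 = 10; σ²_Task 2 = ((18−6)/6)² = 4.000
te_Task 3 = (4 + 4·5 + 12)/6 = 36/6 = 6; σ²_Task 3 = ((12−4)/6)² = 1.778
te_Task 4 = (6 + 4·8 + 10)/6 = 48/6 = 8; σ²_Task 4 = ((10−6)/6)² = 0.444
te_Task 5 = (2 + 4·3 + 16)/6 = 30/6 = 5; σ²_Task 5 = ((16−2)/6)² = 5.444
te_Task 6 = (3 + 4·7 + 11)/6 = 42/6 = 7; σ²_Task 6 = ((11−3)/6)² = 1.778
te_Task 7 = (9 + 4·14 + 19)/6 = 84/6 = 14; σ²_Task 7 = ((19−9)/6)² = 2.778
te_Task 8 = (5 + 4·8 + 11)/6 = 48/6 = 8; σ²_Task 8 = ((11−5)/6)² = 1.000
te_Task 9 = (2 + 4·4 + 12)/6 = 30/6 = 5; σ²_Task 9 = ((12−2)/6)² = 2.778
te_Task 10 = (5 + 4·7 + 15)/6 = 48/6 = 8; σ²_Task 10 = ((15−5)/6)² = 2.778

Forward pass:
ES_Task 1 = 0; EF_Task 1 = 2
ES_Task 2 = 0; EF_Task 2 = 10
ES_Task 3 = 0; EF_Task 3 = 6
ES_Task 4 = 6; EF_Task 4 = 6+8 = 14
ES_Task 5 = max(EF_Task 2=10, EF_Task 3=6) = 10; EF_Task 5 = 10+5 = 15
ES_Task 6 = 10; EF_Task 6 = 10+7 = 17
ES_Task 7 = 14; EF_Task 7 = 14+14 = 28
ES_Task 8 = 10; EF_Task 8 = 10+8 = 18
ES_Task 9 = 2; EF_Task 9 = 2+5 = 7
ES_Task 10 = max(EF_Task 5=15, EF_Task 6=17, EF_Task 7=28, EF_Task 8=18, EF_Task 9=7) = 28; EF_Task 10 = 28+8 = 36
Expected project duration μ = 36 days. Critical path: Task 3 → Task 4 → Task 7 → Task 10.

Variance along critical path = 1.778 + 0.444 + 2.778 + 2.778 = 7.778; σ = √7.778 = 2.789 days.
Z = (30 − 36) / 2.789 = -2.151
P(T ≤ 30) = Φ(-2.151) ≈ 0.016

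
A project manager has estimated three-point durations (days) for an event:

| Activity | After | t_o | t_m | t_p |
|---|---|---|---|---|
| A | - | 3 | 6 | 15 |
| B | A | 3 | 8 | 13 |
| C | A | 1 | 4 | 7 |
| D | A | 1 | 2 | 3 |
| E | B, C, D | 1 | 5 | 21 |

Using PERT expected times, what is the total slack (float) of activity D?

6 days

te_A = (3 + 4·6 + 15)/6 = 42/6 = 7
te_B = (3 + 4·8 + 13)/6 = 48/6 = 8
te_C = (1 + 4·4 + 7)/6 = 24/6 = 4
te_D = (1 + 4·2 + 3)/6 = 12/6 = 2
te_E = (1 + 4·5 + 21)/6 = 42/6 = 7

Forward pass:
ES_A = 0; EF_A = 7
ES_B = 7; EF_B = 7+8 = 15
ES_C = 7; EF_C = 7+4 = 11
ES_D = 7; EF_D = 7+2 = 9
ES_E = max(EF_B=15, EF_C=11, EF_D=9) = 15; EF_E = 15+7 = 22
Expected project duration μ = 22 days. Critical path: A → B → E.

Backward pass:
LF_E = 22; LS_E = 22−7 = 15
LF_D = LS_E = 15; LS_D = 15−2 = 13
LF_C = LS_E = 15; LS_C = 15−4 = 11
LF_B = LS_E = 15; LS_B = 15−8 = 7
LF_A = min(LS_B=7, LS_C=11, LS_D=13) = 7; LS_A = 7−7 = 0
Slack_D = LS_D − ES_D = 13 − 7 = 6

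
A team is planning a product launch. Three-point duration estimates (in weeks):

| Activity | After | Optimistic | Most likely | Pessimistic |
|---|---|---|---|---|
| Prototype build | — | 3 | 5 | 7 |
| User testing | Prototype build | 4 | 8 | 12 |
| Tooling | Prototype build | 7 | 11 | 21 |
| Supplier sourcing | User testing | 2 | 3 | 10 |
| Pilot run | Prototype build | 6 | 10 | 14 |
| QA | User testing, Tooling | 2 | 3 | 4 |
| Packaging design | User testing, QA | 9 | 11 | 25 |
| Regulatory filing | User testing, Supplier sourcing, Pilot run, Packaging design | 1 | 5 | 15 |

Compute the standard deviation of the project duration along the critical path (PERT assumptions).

te_Prototype build = (3 + 4·5 + 7)/6 = 30/6 = 5; σ²_Prototype build = ((7−3)/6)² = 0.444
te_User testing = (4 + 4·8 + 12)/6 = 48/6 = 8; σ²_User testing = ((12−4)/6)² = 1.778
te_Tooling = (7 + 4·11 + 21)/6 = 72/6 = 12; σ²_Tooling = ((21−7)/6)² = 5.444
te_Supplier sourcing = (2 + 4·3 + 10)/6 = 24/6 = 4; σ²_Supplier sourcing = ((10−2)/6)² = 1.778
te_Pilot run = (6 + 4·10 + 14)/6 = 60/6 = 10; σ²_Pilot run = ((14−6)/6)² = 1.778
te_QA = (2 + 4·3 + 4)/6 = 18/6 = 3; σ²_QA = ((4−2)/6)² = 0.111
te_Packaging design = (9 + 4·11 + 25)/6 = 78/6 = 13; σ²_Packaging design = ((25−9)/6)² = 7.111
te_Regulatory filing = (1 + 4·5 + 15)/6 = 36/6 = 6; σ²_Regulatory filing = ((15−1)/6)² = 5.444

Forward pass:
ES_Prototype build = 0; EF_Prototype build = 5
ES_User testing = 5; EF_User testing = 5+8 = 13
ES_Tooling = 5; EF_Tooling = 5+12 = 17
ES_Supplier sourcing = 13; EF_Supplier sourcing = 13+4 = 17
ES_Pilot run = 5; EF_Pilot run = 5+10 = 15
ES_QA = max(EF_User testing=13, EF_Tooling=17) = 17; EF_QA = 17+3 = 20
ES_Packaging design = max(EF_User testing=13, EF_QA=20) = 20; EF_Packaging design = 20+13 = 33
ES_Regulatory filing = max(EF_User testing=13, EF_Supplier sourcing=17, EF_Pilot run=15, EF_Packaging design=33) = 33; EF_Regulatory filing = 33+6 = 39
Expected project duration μ = 39 weeks. Critical path: Prototype build → Tooling → QA → Packaging design → Regulatory filing.

Variance along critical path = 0.444 + 5.444 + 0.111 + 7.111 + 5.444 = 18.556
σ = √18.556 = 4.308 weeks

4.31 weeks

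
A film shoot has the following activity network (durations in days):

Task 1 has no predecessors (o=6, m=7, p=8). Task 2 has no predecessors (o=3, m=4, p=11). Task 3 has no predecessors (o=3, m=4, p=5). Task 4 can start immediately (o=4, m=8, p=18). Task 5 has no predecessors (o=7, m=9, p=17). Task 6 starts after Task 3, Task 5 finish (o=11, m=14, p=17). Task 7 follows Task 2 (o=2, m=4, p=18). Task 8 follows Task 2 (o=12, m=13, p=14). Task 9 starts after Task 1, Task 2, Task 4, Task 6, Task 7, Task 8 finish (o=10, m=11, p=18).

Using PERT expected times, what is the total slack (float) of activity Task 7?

te_Task 1 = (6 + 4·7 + 8)/6 = 42/6 = 7
te_Task 2 = (3 + 4·4 + 11)/6 = 30/6 = 5
te_Task 3 = (3 + 4·4 + 5)/6 = 24/6 = 4
te_Task 4 = (4 + 4·8 + 18)/6 = 54/6 = 9
te_Task 5 = (7 + 4·9 + 17)/6 = 60/6 = 10
te_Task 6 = (11 + 4·14 + 17)/6 = 84/6 = 14
te_Task 7 = (2 + 4·4 + 18)/6 = 36/6 = 6
te_Task 8 = (12 + 4·13 + 14)/6 = 78/6 = 13
te_Task 9 = (10 + 4·11 + 18)/6 = 72/6 = 12

Forward pass:
ES_Task 1 = 0; EF_Task 1 = 7
ES_Task 2 = 0; EF_Task 2 = 5
ES_Task 3 = 0; EF_Task 3 = 4
ES_Task 4 = 0; EF_Task 4 = 9
ES_Task 5 = 0; EF_Task 5 = 10
ES_Task 6 = max(EF_Task 3=4, EF_Task 5=10) = 10; EF_Task 6 = 10+14 = 24
ES_Task 7 = 5; EF_Task 7 = 5+6 = 11
ES_Task 8 = 5; EF_Task 8 = 5+13 = 18
ES_Task 9 = max(EF_Task 1=7, EF_Task 2=5, EF_Task 4=9, EF_Task 6=24, EF_Task 7=11, EF_Task 8=18) = 24; EF_Task 9 = 24+12 = 36
Expected project duration μ = 36 days. Critical path: Task 5 → Task 6 → Task 9.

Backward pass:
LF_Task 9 = 36; LS_Task 9 = 36−12 = 24
LF_Task 8 = LS_Task 9 = 24; LS_Task 8 = 24−13 = 11
LF_Task 7 = LS_Task 9 = 24; LS_Task 7 = 24−6 = 18
LF_Task 6 = LS_Task 9 = 24; LS_Task 6 = 24−14 = 10
LF_Task 5 = LS_Task 6 = 10; LS_Task 5 = 10−10 = 0
LF_Task 4 = LS_Task 9 = 24; LS_Task 4 = 24−9 = 15
LF_Task 3 = LS_Task 6 = 10; LS_Task 3 = 10−4 = 6
LF_Task 2 = min(LS_Task 7=18, LS_Task 8=11, LS_Task 9=24) = 11; LS_Task 2 = 11−5 = 6
LF_Task 1 = LS_Task 9 = 24; LS_Task 1 = 24−7 = 17
Slack_Task 7 = LS_Task 7 − ES_Task 7 = 18 − 5 = 13

13 days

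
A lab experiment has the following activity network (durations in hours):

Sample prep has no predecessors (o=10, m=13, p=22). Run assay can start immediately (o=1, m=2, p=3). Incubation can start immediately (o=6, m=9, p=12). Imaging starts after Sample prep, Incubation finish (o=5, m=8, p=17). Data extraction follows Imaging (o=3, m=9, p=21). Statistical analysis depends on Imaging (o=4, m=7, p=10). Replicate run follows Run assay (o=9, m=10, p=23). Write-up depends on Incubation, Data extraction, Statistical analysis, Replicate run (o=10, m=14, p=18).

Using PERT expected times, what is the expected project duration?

47 hours

te_Sample prep = (10 + 4·13 + 22)/6 = 84/6 = 14
te_Run assay = (1 + 4·2 + 3)/6 = 12/6 = 2
te_Incubation = (6 + 4·9 + 12)/6 = 54/6 = 9
te_Imaging = (5 + 4·8 + 17)/6 = 54/6 = 9
te_Data extraction = (3 + 4·9 + 21)/6 = 60/6 = 10
te_Statistical analysis = (4 + 4·7 + 10)/6 = 42/6 = 7
te_Replicate run = (9 + 4·10 + 23)/6 = 72/6 = 12
te_Write-up = (10 + 4·14 + 18)/6 = 84/6 = 14

Forward pass:
ES_Sample prep = 0; EF_Sample prep = 14
ES_Run assay = 0; EF_Run assay = 2
ES_Incubation = 0; EF_Incubation = 9
ES_Imaging = max(EF_Sample prep=14, EF_Incubation=9) = 14; EF_Imaging = 14+9 = 23
ES_Data extraction = 23; EF_Data extraction = 23+10 = 33
ES_Statistical analysis = 23; EF_Statistical analysis = 23+7 = 30
ES_Replicate run = 2; EF_Replicate run = 2+12 = 14
ES_Write-up = max(EF_Incubation=9, EF_Data extraction=33, EF_Statistical analysis=30, EF_Replicate run=14) = 33; EF_Write-up = 33+14 = 47
Expected project duration μ = 47 hours. Critical path: Sample prep → Imaging → Data extraction → Write-up.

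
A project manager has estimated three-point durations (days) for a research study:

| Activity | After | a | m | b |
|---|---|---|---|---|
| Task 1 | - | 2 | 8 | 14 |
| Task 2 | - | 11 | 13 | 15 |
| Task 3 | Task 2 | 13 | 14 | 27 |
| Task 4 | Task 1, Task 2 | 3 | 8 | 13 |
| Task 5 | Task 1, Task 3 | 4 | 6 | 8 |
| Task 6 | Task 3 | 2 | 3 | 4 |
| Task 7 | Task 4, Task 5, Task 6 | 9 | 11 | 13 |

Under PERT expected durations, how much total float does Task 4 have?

14 days

te_Task 1 = (2 + 4·8 + 14)/6 = 48/6 = 8
te_Task 2 = (11 + 4·13 + 15)/6 = 78/6 = 13
te_Task 3 = (13 + 4·14 + 27)/6 = 96/6 = 16
te_Task 4 = (3 + 4·8 + 13)/6 = 48/6 = 8
te_Task 5 = (4 + 4·6 + 8)/6 = 36/6 = 6
te_Task 6 = (2 + 4·3 + 4)/6 = 18/6 = 3
te_Task 7 = (9 + 4·11 + 13)/6 = 66/6 = 11

Forward pass:
ES_Task 1 = 0; EF_Task 1 = 8
ES_Task 2 = 0; EF_Task 2 = 13
ES_Task 3 = 13; EF_Task 3 = 13+16 = 29
ES_Task 4 = max(EF_Task 1=8, EF_Task 2=13) = 13; EF_Task 4 = 13+8 = 21
ES_Task 5 = max(EF_Task 1=8, EF_Task 3=29) = 29; EF_Task 5 = 29+6 = 35
ES_Task 6 = 29; EF_Task 6 = 29+3 = 32
ES_Task 7 = max(EF_Task 4=21, EF_Task 5=35, EF_Task 6=32) = 35; EF_Task 7 = 35+11 = 46
Expected project duration μ = 46 days. Critical path: Task 2 → Task 3 → Task 5 → Task 7.

Backward pass:
LF_Task 7 = 46; LS_Task 7 = 46−11 = 35
LF_Task 6 = LS_Task 7 = 35; LS_Task 6 = 35−3 = 32
LF_Task 5 = LS_Task 7 = 35; LS_Task 5 = 35−6 = 29
LF_Task 4 = LS_Task 7 = 35; LS_Task 4 = 35−8 = 27
LF_Task 3 = min(LS_Task 5=29, LS_Task 6=32) = 29; LS_Task 3 = 29−16 = 13
LF_Task 2 = min(LS_Task 3=13, LS_Task 4=27) = 13; LS_Task 2 = 13−13 = 0
LF_Task 1 = min(LS_Task 4=27, LS_Task 5=29) = 27; LS_Task 1 = 27−8 = 19
Slack_Task 4 = LS_Task 4 − ES_Task 4 = 27 − 13 = 14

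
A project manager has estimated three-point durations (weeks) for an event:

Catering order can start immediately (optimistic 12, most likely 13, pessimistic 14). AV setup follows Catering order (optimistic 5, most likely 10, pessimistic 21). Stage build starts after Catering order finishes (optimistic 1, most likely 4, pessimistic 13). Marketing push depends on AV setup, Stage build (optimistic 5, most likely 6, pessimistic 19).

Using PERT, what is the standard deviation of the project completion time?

3.56 weeks

te_Catering order = (12 + 4·13 + 14)/6 = 78/6 = 13; σ²_Catering order = ((14−12)/6)² = 0.111
te_AV setup = (5 + 4·10 + 21)/6 = 66/6 = 11; σ²_AV setup = ((21−5)/6)² = 7.111
te_Stage build = (1 + 4·4 + 13)/6 = 30/6 = 5; σ²_Stage build = ((13−1)/6)² = 4.000
te_Marketing push = (5 + 4·6 + 19)/6 = 48/6 = 8; σ²_Marketing push = ((19−5)/6)² = 5.444

Forward pass:
ES_Catering order = 0; EF_Catering order = 13
ES_AV setup = 13; EF_AV setup = 13+11 = 24
ES_Stage build = 13; EF_Stage build = 13+5 = 18
ES_Marketing push = max(EF_AV setup=24, EF_Stage build=18) = 24; EF_Marketing push = 24+8 = 32
Expected project duration μ = 32 weeks. Critical path: Catering order → AV setup → Marketing push.

Variance along critical path = 0.111 + 7.111 + 5.444 = 12.667
σ = √12.667 = 3.559 weeks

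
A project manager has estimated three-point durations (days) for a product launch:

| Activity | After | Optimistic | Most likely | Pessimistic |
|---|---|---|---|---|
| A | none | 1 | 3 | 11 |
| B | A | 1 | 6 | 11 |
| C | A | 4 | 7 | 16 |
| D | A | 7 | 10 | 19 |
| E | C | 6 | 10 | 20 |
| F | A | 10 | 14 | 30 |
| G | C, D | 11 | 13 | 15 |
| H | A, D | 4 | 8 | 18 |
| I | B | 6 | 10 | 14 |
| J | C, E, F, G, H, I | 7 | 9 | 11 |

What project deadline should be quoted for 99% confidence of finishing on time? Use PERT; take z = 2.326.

43.4 days

te_A = (1 + 4·3 + 11)/6 = 24/6 = 4; σ²_A = ((11−1)/6)² = 2.778
te_B = (1 + 4·6 + 11)/6 = 36/6 = 6; σ²_B = ((11−1)/6)² = 2.778
te_C = (4 + 4·7 + 16)/6 = 48/6 = 8; σ²_C = ((16−4)/6)² = 4.000
te_D = (7 + 4·10 + 19)/6 = 66/6 = 11; σ²_D = ((19−7)/6)² = 4.000
te_E = (6 + 4·10 + 20)/6 = 66/6 = 11; σ²_E = ((20−6)/6)² = 5.444
te_F = (10 + 4·14 + 30)/6 = 96/6 = 16; σ²_F = ((30−10)/6)² = 11.111
te_G = (11 + 4·13 + 15)/6 = 78/6 = 13; σ²_G = ((15−11)/6)² = 0.444
te_H = (4 + 4·8 + 18)/6 = 54/6 = 9; σ²_H = ((18−4)/6)² = 5.444
te_I = (6 + 4·10 + 14)/6 = 60/6 = 10; σ²_I = ((14−6)/6)² = 1.778
te_J = (7 + 4·9 + 11)/6 = 54/6 = 9; σ²_J = ((11−7)/6)² = 0.444

Forward pass:
ES_A = 0; EF_A = 4
ES_B = 4; EF_B = 4+6 = 10
ES_C = 4; EF_C = 4+8 = 12
ES_D = 4; EF_D = 4+11 = 15
ES_E = 12; EF_E = 12+11 = 23
ES_F = 4; EF_F = 4+16 = 20
ES_G = max(EF_C=12, EF_D=15) = 15; EF_G = 15+13 = 28
ES_H = max(EF_A=4, EF_D=15) = 15; EF_H = 15+9 = 24
ES_I = 10; EF_I = 10+10 = 20
ES_J = max(EF_C=12, EF_E=23, EF_F=20, EF_G=28, EF_H=24, EF_I=20) = 28; EF_J = 28+9 = 37
Expected project duration μ = 37 days. Critical path: A → D → G → J.

Variance along critical path = 2.778 + 4.000 + 0.444 + 0.444 = 7.667; σ = 2.769 days.
D = μ + z·σ = 37 + 2.326·2.769 = 43.4 days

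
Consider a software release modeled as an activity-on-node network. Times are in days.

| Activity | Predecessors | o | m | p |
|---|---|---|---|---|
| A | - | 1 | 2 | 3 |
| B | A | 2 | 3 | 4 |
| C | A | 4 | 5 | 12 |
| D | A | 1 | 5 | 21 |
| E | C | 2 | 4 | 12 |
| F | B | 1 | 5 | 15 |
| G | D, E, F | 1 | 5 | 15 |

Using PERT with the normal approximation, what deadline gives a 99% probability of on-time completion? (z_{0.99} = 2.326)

26.4 days

te_A = (1 + 4·2 + 3)/6 = 12/6 = 2; σ²_A = ((3−1)/6)² = 0.111
te_B = (2 + 4·3 + 4)/6 = 18/6 = 3; σ²_B = ((4−2)/6)² = 0.111
te_C = (4 + 4·5 + 12)/6 = 36/6 = 6; σ²_C = ((12−4)/6)² = 1.778
te_D = (1 + 4·5 + 21)/6 = 42/6 = 7; σ²_D = ((21−1)/6)² = 11.111
te_E = (2 + 4·4 + 12)/6 = 30/6 = 5; σ²_E = ((12−2)/6)² = 2.778
te_F = (1 + 4·5 + 15)/6 = 36/6 = 6; σ²_F = ((15−1)/6)² = 5.444
te_G = (1 + 4·5 + 15)/6 = 36/6 = 6; σ²_G = ((15−1)/6)² = 5.444

Forward pass:
ES_A = 0; EF_A = 2
ES_B = 2; EF_B = 2+3 = 5
ES_C = 2; EF_C = 2+6 = 8
ES_D = 2; EF_D = 2+7 = 9
ES_E = 8; EF_E = 8+5 = 13
ES_F = 5; EF_F = 5+6 = 11
ES_G = max(EF_D=9, EF_E=13, EF_F=11) = 13; EF_G = 13+6 = 19
Expected project duration μ = 19 days. Critical path: A → C → E → G.

Variance along critical path = 0.111 + 1.778 + 2.778 + 5.444 = 10.111; σ = 3.180 days.
D = μ + z·σ = 19 + 2.326·3.180 = 26.4 days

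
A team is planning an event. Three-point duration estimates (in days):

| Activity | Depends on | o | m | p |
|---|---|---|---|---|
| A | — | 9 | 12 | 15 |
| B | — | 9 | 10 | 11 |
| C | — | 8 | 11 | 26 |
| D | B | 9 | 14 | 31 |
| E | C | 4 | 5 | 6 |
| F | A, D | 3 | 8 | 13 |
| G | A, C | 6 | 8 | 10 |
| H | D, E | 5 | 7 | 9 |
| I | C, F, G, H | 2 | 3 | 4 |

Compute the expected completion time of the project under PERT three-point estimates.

te_A = (9 + 4·12 + 15)/6 = 72/6 = 12
te_B = (9 + 4·10 + 11)/6 = 60/6 = 10
te_C = (8 + 4·11 + 26)/6 = 78/6 = 13
te_D = (9 + 4·14 + 31)/6 = 96/6 = 16
te_E = (4 + 4·5 + 6)/6 = 30/6 = 5
te_F = (3 + 4·8 + 13)/6 = 48/6 = 8
te_G = (6 + 4·8 + 10)/6 = 48/6 = 8
te_H = (5 + 4·7 + 9)/6 = 42/6 = 7
te_I = (2 + 4·3 + 4)/6 = 18/6 = 3

Forward pass:
ES_A = 0; EF_A = 12
ES_B = 0; EF_B = 10
ES_C = 0; EF_C = 13
ES_D = 10; EF_D = 10+16 = 26
ES_E = 13; EF_E = 13+5 = 18
ES_F = max(EF_A=12, EF_D=26) = 26; EF_F = 26+8 = 34
ES_G = max(EF_A=12, EF_C=13) = 13; EF_G = 13+8 = 21
ES_H = max(EF_D=26, EF_E=18) = 26; EF_H = 26+7 = 33
ES_I = max(EF_C=13, EF_F=34, EF_G=21, EF_H=33) = 34; EF_I = 34+3 = 37
Expected project duration μ = 37 days. Critical path: B → D → F → I.

37 days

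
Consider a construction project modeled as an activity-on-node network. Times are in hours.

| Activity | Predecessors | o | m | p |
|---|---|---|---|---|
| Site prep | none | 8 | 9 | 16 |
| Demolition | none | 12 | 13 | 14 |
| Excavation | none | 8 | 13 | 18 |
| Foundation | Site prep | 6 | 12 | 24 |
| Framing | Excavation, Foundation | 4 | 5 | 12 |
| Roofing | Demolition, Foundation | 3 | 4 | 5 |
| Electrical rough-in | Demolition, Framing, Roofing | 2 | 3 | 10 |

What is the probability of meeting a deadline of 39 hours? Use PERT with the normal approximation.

te_Site prep = (8 + 4·9 + 16)/6 = 60/6 = 10; σ²_Site prep = ((16−8)/6)² = 1.778
te_Demolition = (12 + 4·13 + 14)/6 = 78/6 = 13; σ²_Demolition = ((14−12)/6)² = 0.111
te_Excavation = (8 + 4·13 + 18)/6 = 78/6 = 13; σ²_Excavation = ((18−8)/6)² = 2.778
te_Foundation = (6 + 4·12 + 24)/6 = 78/6 = 13; σ²_Foundation = ((24−6)/6)² = 9.000
te_Framing = (4 + 4·5 + 12)/6 = 36/6 = 6; σ²_Framing = ((12−4)/6)² = 1.778
te_Roofing = (3 + 4·4 + 5)/6 = 24/6 = 4; σ²_Roofing = ((5−3)/6)² = 0.111
te_Electrical rough-in = (2 + 4·3 + 10)/6 = 24/6 = 4; σ²_Electrical rough-in = ((10−2)/6)² = 1.778

Forward pass:
ES_Site prep = 0; EF_Site prep = 10
ES_Demolition = 0; EF_Demolition = 13
ES_Excavation = 0; EF_Excavation = 13
ES_Foundation = 10; EF_Foundation = 10+13 = 23
ES_Framing = max(EF_Excavation=13, EF_Foundation=23) = 23; EF_Framing = 23+6 = 29
ES_Roofing = max(EF_Demolition=13, EF_Foundation=23) = 23; EF_Roofing = 23+4 = 27
ES_Electrical rough-in = max(EF_Demolition=13, EF_Framing=29, EF_Roofing=27) = 29; EF_Electrical rough-in = 29+4 = 33
Expected project duration μ = 33 hours. Critical path: Site prep → Foundation → Framing → Electrical rough-in.

Variance along critical path = 1.778 + 9.000 + 1.778 + 1.778 = 14.333; σ = √14.333 = 3.786 hours.
Z = (39 − 33) / 3.786 = 1.585
P(T ≤ 39) = Φ(1.585) ≈ 0.943

0.943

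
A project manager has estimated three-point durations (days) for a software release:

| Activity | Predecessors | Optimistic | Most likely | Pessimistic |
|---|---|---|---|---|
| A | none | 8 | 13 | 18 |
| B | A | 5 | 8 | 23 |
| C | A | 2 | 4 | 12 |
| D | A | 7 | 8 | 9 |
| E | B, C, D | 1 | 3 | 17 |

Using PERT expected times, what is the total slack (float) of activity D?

te_A = (8 + 4·13 + 18)/6 = 78/6 = 13
te_B = (5 + 4·8 + 23)/6 = 60/6 = 10
te_C = (2 + 4·4 + 12)/6 = 30/6 = 5
te_D = (7 + 4·8 + 9)/6 = 48/6 = 8
te_E = (1 + 4·3 + 17)/6 = 30/6 = 5

Forward pass:
ES_A = 0; EF_A = 13
ES_B = 13; EF_B = 13+10 = 23
ES_C = 13; EF_C = 13+5 = 18
ES_D = 13; EF_D = 13+8 = 21
ES_E = max(EF_B=23, EF_C=18, EF_D=21) = 23; EF_E = 23+5 = 28
Expected project duration μ = 28 days. Critical path: A → B → E.

Backward pass:
LF_E = 28; LS_E = 28−5 = 23
LF_D = LS_E = 23; LS_D = 23−8 = 15
LF_C = LS_E = 23; LS_C = 23−5 = 18
LF_B = LS_E = 23; LS_B = 23−10 = 13
LF_A = min(LS_B=13, LS_C=18, LS_D=15) = 13; LS_A = 13−13 = 0
Slack_D = LS_D − ES_D = 15 − 13 = 2

2 days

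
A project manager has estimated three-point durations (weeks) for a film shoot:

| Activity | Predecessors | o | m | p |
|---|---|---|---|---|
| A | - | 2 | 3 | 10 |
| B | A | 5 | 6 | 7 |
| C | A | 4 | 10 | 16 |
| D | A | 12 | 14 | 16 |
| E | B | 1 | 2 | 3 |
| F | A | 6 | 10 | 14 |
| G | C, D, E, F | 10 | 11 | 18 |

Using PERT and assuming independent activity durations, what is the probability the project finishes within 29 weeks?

0.309

te_A = (2 + 4·3 + 10)/6 = 24/6 = 4; σ²_A = ((10−2)/6)² = 1.778
te_B = (5 + 4·6 + 7)/6 = 36/6 = 6; σ²_B = ((7−5)/6)² = 0.111
te_C = (4 + 4·10 + 16)/6 = 60/6 = 10; σ²_C = ((16−4)/6)² = 4.000
te_D = (12 + 4·14 + 16)/6 = 84/6 = 14; σ²_D = ((16−12)/6)² = 0.444
te_E = (1 + 4·2 + 3)/6 = 12/6 = 2; σ²_E = ((3−1)/6)² = 0.111
te_F = (6 + 4·10 + 14)/6 = 60/6 = 10; σ²_F = ((14−6)/6)² = 1.778
te_G = (10 + 4·11 + 18)/6 = 72/6 = 12; σ²_G = ((18−10)/6)² = 1.778

Forward pass:
ES_A = 0; EF_A = 4
ES_B = 4; EF_B = 4+6 = 10
ES_C = 4; EF_C = 4+10 = 14
ES_D = 4; EF_D = 4+14 = 18
ES_E = 10; EF_E = 10+2 = 12
ES_F = 4; EF_F = 4+10 = 14
ES_G = max(EF_C=14, EF_D=18, EF_E=12, EF_F=14) = 18; EF_G = 18+12 = 30
Expected project duration μ = 30 weeks. Critical path: A → D → G.

Variance along critical path = 1.778 + 0.444 + 1.778 = 4.000; σ = √4.000 = 2.000 weeks.
Z = (29 − 30) / 2.000 = -0.500
P(T ≤ 29) = Φ(-0.500) ≈ 0.309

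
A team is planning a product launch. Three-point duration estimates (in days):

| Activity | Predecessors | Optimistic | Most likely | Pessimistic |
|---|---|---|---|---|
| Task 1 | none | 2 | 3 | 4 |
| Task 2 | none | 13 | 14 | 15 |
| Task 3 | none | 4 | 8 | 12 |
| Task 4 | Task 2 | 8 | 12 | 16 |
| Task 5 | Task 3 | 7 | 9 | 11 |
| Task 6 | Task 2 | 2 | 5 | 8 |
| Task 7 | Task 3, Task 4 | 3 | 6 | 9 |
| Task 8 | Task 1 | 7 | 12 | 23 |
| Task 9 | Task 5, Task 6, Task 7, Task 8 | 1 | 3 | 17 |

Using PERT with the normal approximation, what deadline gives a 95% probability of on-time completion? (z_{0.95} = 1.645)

te_Task 1 = (2 + 4·3 + 4)/6 = 18/6 = 3; σ²_Task 1 = ((4−2)/6)² = 0.111
te_Task 2 = (13 + 4·14 + 15)/6 = 84/6 = 14; σ²_Task 2 = ((15−13)/6)² = 0.111
te_Task 3 = (4 + 4·8 + 12)/6 = 48/6 = 8; σ²_Task 3 = ((12−4)/6)² = 1.778
te_Task 4 = (8 + 4·12 + 16)/6 = 72/6 = 12; σ²_Task 4 = ((16−8)/6)² = 1.778
te_Task 5 = (7 + 4·9 + 11)/6 = 54/6 = 9; σ²_Task 5 = ((11−7)/6)² = 0.444
te_Task 6 = (2 + 4·5 + 8)/6 = 30/6 = 5; σ²_Task 6 = ((8−2)/6)² = 1.000
te_Task 7 = (3 + 4·6 + 9)/6 = 36/6 = 6; σ²_Task 7 = ((9−3)/6)² = 1.000
te_Task 8 = (7 + 4·12 + 23)/6 = 78/6 = 13; σ²_Task 8 = ((23−7)/6)² = 7.111
te_Task 9 = (1 + 4·3 + 17)/6 = 30/6 = 5; σ²_Task 9 = ((17−1)/6)² = 7.111

Forward pass:
ES_Task 1 = 0; EF_Task 1 = 3
ES_Task 2 = 0; EF_Task 2 = 14
ES_Task 3 = 0; EF_Task 3 = 8
ES_Task 4 = 14; EF_Task 4 = 14+12 = 26
ES_Task 5 = 8; EF_Task 5 = 8+9 = 17
ES_Task 6 = 14; EF_Task 6 = 14+5 = 19
ES_Task 7 = max(EF_Task 3=8, EF_Task 4=26) = 26; EF_Task 7 = 26+6 = 32
ES_Task 8 = 3; EF_Task 8 = 3+13 = 16
ES_Task 9 = max(EF_Task 5=17, EF_Task 6=19, EF_Task 7=32, EF_Task 8=16) = 32; EF_Task 9 = 32+5 = 37
Expected project duration μ = 37 days. Critical path: Task 2 → Task 4 → Task 7 → Task 9.

Variance along critical path = 0.111 + 1.778 + 1.000 + 7.111 = 10.000; σ = 3.162 days.
D = μ + z·σ = 37 + 1.645·3.162 = 42.2 days

42.2 days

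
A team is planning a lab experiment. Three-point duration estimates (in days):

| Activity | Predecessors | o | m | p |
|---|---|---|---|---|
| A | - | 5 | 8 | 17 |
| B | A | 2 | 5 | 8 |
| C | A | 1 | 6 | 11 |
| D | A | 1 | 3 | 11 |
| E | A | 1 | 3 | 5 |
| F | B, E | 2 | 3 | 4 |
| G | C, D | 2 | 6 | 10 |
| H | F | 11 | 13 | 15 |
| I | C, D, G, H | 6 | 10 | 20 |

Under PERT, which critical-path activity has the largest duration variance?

te_A = (5 + 4·8 + 17)/6 = 54/6 = 9; σ²_A = ((17−5)/6)² = 4.000
te_B = (2 + 4·5 + 8)/6 = 30/6 = 5; σ²_B = ((8−2)/6)² = 1.000
te_C = (1 + 4·6 + 11)/6 = 36/6 = 6; σ²_C = ((11−1)/6)² = 2.778
te_D = (1 + 4·3 + 11)/6 = 24/6 = 4; σ²_D = ((11−1)/6)² = 2.778
te_E = (1 + 4·3 + 5)/6 = 18/6 = 3; σ²_E = ((5−1)/6)² = 0.444
te_F = (2 + 4·3 + 4)/6 = 18/6 = 3; σ²_F = ((4−2)/6)² = 0.111
te_G = (2 + 4·6 + 10)/6 = 36/6 = 6; σ²_G = ((10−2)/6)² = 1.778
te_H = (11 + 4·13 + 15)/6 = 78/6 = 13; σ²_H = ((15−11)/6)² = 0.444
te_I = (6 + 4·10 + 20)/6 = 66/6 = 11; σ²_I = ((20−6)/6)² = 5.444

Forward pass:
ES_A = 0; EF_A = 9
ES_B = 9; EF_B = 9+5 = 14
ES_C = 9; EF_C = 9+6 = 15
ES_D = 9; EF_D = 9+4 = 13
ES_E = 9; EF_E = 9+3 = 12
ES_F = max(EF_B=14, EF_E=12) = 14; EF_F = 14+3 = 17
ES_G = max(EF_C=15, EF_D=13) = 15; EF_G = 15+6 = 21
ES_H = 17; EF_H = 17+13 = 30
ES_I = max(EF_C=15, EF_D=13, EF_G=21, EF_H=30) = 30; EF_I = 30+11 = 41
Expected project duration μ = 41 days. Critical path: A → B → F → H → I.

Variances on critical path: σ²_A=4.000, σ²_B=1.000, σ²_F=0.111, σ²_H=0.444, σ²_I=5.444.
Largest is σ²_I = 5.444.

I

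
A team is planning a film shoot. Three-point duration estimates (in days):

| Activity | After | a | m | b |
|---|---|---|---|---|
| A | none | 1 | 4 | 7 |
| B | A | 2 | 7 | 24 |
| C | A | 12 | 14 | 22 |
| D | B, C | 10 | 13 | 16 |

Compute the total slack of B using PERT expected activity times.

te_A = (1 + 4·4 + 7)/6 = 24/6 = 4
te_B = (2 + 4·7 + 24)/6 = 54/6 = 9
te_C = (12 + 4·14 + 22)/6 = 90/6 = 15
te_D = (10 + 4·13 + 16)/6 = 78/6 = 13

Forward pass:
ES_A = 0; EF_A = 4
ES_B = 4; EF_B = 4+9 = 13
ES_C = 4; EF_C = 4+15 = 19
ES_D = max(EF_B=13, EF_C=19) = 19; EF_D = 19+13 = 32
Expected project duration μ = 32 days. Critical path: A → C → D.

Backward pass:
LF_D = 32; LS_D = 32−13 = 19
LF_C = LS_D = 19; LS_C = 19−15 = 4
LF_B = LS_D = 19; LS_B = 19−9 = 10
LF_A = min(LS_B=10, LS_C=4) = 4; LS_A = 4−4 = 0
Slack_B = LS_B − ES_B = 10 − 4 = 6

6 days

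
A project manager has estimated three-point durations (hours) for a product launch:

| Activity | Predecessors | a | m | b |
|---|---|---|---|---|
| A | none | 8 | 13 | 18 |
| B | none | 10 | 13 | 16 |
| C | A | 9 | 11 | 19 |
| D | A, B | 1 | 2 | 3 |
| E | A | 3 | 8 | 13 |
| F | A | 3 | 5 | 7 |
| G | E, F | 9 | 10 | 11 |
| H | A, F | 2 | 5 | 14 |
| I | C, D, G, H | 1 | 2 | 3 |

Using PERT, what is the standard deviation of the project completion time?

2.40 hours

te_A = (8 + 4·13 + 18)/6 = 78/6 = 13; σ²_A = ((18−8)/6)² = 2.778
te_B = (10 + 4·13 + 16)/6 = 78/6 = 13; σ²_B = ((16−10)/6)² = 1.000
te_C = (9 + 4·11 + 19)/6 = 72/6 = 12; σ²_C = ((19−9)/6)² = 2.778
te_D = (1 + 4·2 + 3)/6 = 12/6 = 2; σ²_D = ((3−1)/6)² = 0.111
te_E = (3 + 4·8 + 13)/6 = 48/6 = 8; σ²_E = ((13−3)/6)² = 2.778
te_F = (3 + 4·5 + 7)/6 = 30/6 = 5; σ²_F = ((7−3)/6)² = 0.444
te_G = (9 + 4·10 + 11)/6 = 60/6 = 10; σ²_G = ((11−9)/6)² = 0.111
te_H = (2 + 4·5 + 14)/6 = 36/6 = 6; σ²_H = ((14−2)/6)² = 4.000
te_I = (1 + 4·2 + 3)/6 = 12/6 = 2; σ²_I = ((3−1)/6)² = 0.111

Forward pass:
ES_A = 0; EF_A = 13
ES_B = 0; EF_B = 13
ES_C = 13; EF_C = 13+12 = 25
ES_D = max(EF_A=13, EF_B=13) = 13; EF_D = 13+2 = 15
ES_E = 13; EF_E = 13+8 = 21
ES_F = 13; EF_F = 13+5 = 18
ES_G = max(EF_E=21, EF_F=18) = 21; EF_G = 21+10 = 31
ES_H = max(EF_A=13, EF_F=18) = 18; EF_H = 18+6 = 24
ES_I = max(EF_C=25, EF_D=15, EF_G=31, EF_H=24) = 31; EF_I = 31+2 = 33
Expected project duration μ = 33 hours. Critical path: A → E → G → I.

Variance along critical path = 2.778 + 2.778 + 0.111 + 0.111 = 5.778
σ = √5.778 = 2.404 hours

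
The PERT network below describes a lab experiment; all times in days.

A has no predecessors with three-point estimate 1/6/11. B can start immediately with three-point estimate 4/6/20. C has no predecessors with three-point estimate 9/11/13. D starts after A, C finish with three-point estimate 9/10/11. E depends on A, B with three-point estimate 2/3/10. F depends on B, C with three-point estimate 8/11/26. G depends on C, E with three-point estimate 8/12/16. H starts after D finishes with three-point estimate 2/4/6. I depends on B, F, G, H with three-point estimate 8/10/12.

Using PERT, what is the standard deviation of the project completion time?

1.20 days

te_A = (1 + 4·6 + 11)/6 = 36/6 = 6; σ²_A = ((11−1)/6)² = 2.778
te_B = (4 + 4·6 + 20)/6 = 48/6 = 8; σ²_B = ((20−4)/6)² = 7.111
te_C = (9 + 4·11 + 13)/6 = 66/6 = 11; σ²_C = ((13−9)/6)² = 0.444
te_D = (9 + 4·10 + 11)/6 = 60/6 = 10; σ²_D = ((11−9)/6)² = 0.111
te_E = (2 + 4·3 + 10)/6 = 24/6 = 4; σ²_E = ((10−2)/6)² = 1.778
te_F = (8 + 4·11 + 26)/6 = 78/6 = 13; σ²_F = ((26−8)/6)² = 9.000
te_G = (8 + 4·12 + 16)/6 = 72/6 = 12; σ²_G = ((16−8)/6)² = 1.778
te_H = (2 + 4·4 + 6)/6 = 24/6 = 4; σ²_H = ((6−2)/6)² = 0.444
te_I = (8 + 4·10 + 12)/6 = 60/6 = 10; σ²_I = ((12−8)/6)² = 0.444

Forward pass:
ES_A = 0; EF_A = 6
ES_B = 0; EF_B = 8
ES_C = 0; EF_C = 11
ES_D = max(EF_A=6, EF_C=11) = 11; EF_D = 11+10 = 21
ES_E = max(EF_A=6, EF_B=8) = 8; EF_E = 8+4 = 12
ES_F = max(EF_B=8, EF_C=11) = 11; EF_F = 11+13 = 24
ES_G = max(EF_C=11, EF_E=12) = 12; EF_G = 12+12 = 24
ES_H = 21; EF_H = 21+4 = 25
ES_I = max(EF_B=8, EF_F=24, EF_G=24, EF_H=25) = 25; EF_I = 25+10 = 35
Expected project duration μ = 35 days. Critical path: C → D → H → I.

Variance along critical path = 0.444 + 0.111 + 0.444 + 0.444 = 1.444
σ = √1.444 = 1.202 days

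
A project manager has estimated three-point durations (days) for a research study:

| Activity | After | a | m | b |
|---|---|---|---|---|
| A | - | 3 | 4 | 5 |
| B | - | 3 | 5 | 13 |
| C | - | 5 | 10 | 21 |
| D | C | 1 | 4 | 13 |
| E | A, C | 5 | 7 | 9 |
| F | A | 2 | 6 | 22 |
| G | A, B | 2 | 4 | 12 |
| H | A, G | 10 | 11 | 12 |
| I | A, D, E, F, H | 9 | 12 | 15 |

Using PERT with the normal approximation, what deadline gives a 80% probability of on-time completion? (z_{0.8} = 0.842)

te_A = (3 + 4·4 + 5)/6 = 24/6 = 4; σ²_A = ((5−3)/6)² = 0.111
te_B = (3 + 4·5 + 13)/6 = 36/6 = 6; σ²_B = ((13−3)/6)² = 2.778
te_C = (5 + 4·10 + 21)/6 = 66/6 = 11; σ²_C = ((21−5)/6)² = 7.111
te_D = (1 + 4·4 + 13)/6 = 30/6 = 5; σ²_D = ((13−1)/6)² = 4.000
te_E = (5 + 4·7 + 9)/6 = 42/6 = 7; σ²_E = ((9−5)/6)² = 0.444
te_F = (2 + 4·6 + 22)/6 = 48/6 = 8; σ²_F = ((22−2)/6)² = 11.111
te_G = (2 + 4·4 + 12)/6 = 30/6 = 5; σ²_G = ((12−2)/6)² = 2.778
te_H = (10 + 4·11 + 12)/6 = 66/6 = 11; σ²_H = ((12−10)/6)² = 0.111
te_I = (9 + 4·12 + 15)/6 = 72/6 = 12; σ²_I = ((15−9)/6)² = 1.000

Forward pass:
ES_A = 0; EF_A = 4
ES_B = 0; EF_B = 6
ES_C = 0; EF_C = 11
ES_D = 11; EF_D = 11+5 = 16
ES_E = max(EF_A=4, EF_C=11) = 11; EF_E = 11+7 = 18
ES_F = 4; EF_F = 4+8 = 12
ES_G = max(EF_A=4, EF_B=6) = 6; EF_G = 6+5 = 11
ES_H = max(EF_A=4, EF_G=11) = 11; EF_H = 11+11 = 22
ES_I = max(EF_A=4, EF_D=16, EF_E=18, EF_F=12, EF_H=22) = 22; EF_I = 22+12 = 34
Expected project duration μ = 34 days. Critical path: B → G → H → I.

Variance along critical path = 2.778 + 2.778 + 0.111 + 1.000 = 6.667; σ = 2.582 days.
D = μ + z·σ = 34 + 0.842·2.582 = 36.2 days

36.2 days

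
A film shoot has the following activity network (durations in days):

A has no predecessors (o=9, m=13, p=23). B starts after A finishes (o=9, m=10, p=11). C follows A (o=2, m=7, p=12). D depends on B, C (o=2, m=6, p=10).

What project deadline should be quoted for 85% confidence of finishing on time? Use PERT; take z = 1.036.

te_A = (9 + 4·13 + 23)/6 = 84/6 = 14; σ²_A = ((23−9)/6)² = 5.444
te_B = (9 + 4·10 + 11)/6 = 60/6 = 10; σ²_B = ((11−9)/6)² = 0.111
te_C = (2 + 4·7 + 12)/6 = 42/6 = 7; σ²_C = ((12−2)/6)² = 2.778
te_D = (2 + 4·6 + 10)/6 = 36/6 = 6; σ²_D = ((10−2)/6)² = 1.778

Forward pass:
ES_A = 0; EF_A = 14
ES_B = 14; EF_B = 14+10 = 24
ES_C = 14; EF_C = 14+7 = 21
ES_D = max(EF_B=24, EF_C=21) = 24; EF_D = 24+6 = 30
Expected project duration μ = 30 days. Critical path: A → B → D.

Variance along critical path = 5.444 + 0.111 + 1.778 = 7.333; σ = 2.708 days.
D = μ + z·σ = 30 + 1.036·2.708 = 32.8 days

32.8 days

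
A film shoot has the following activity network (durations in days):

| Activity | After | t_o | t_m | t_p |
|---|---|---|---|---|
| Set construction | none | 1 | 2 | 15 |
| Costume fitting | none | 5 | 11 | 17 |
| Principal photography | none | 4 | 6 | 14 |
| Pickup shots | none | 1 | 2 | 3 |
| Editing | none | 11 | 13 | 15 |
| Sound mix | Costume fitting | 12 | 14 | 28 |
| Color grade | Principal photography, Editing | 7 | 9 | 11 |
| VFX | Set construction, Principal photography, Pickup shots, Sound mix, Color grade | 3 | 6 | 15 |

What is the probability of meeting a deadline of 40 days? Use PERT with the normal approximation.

te_Set construction = (1 + 4·2 + 15)/6 = 24/6 = 4; σ²_Set construction = ((15−1)/6)² = 5.444
te_Costume fitting = (5 + 4·11 + 17)/6 = 66/6 = 11; σ²_Costume fitting = ((17−5)/6)² = 4.000
te_Principal photography = (4 + 4·6 + 14)/6 = 42/6 = 7; σ²_Principal photography = ((14−4)/6)² = 2.778
te_Pickup shots = (1 + 4·2 + 3)/6 = 12/6 = 2; σ²_Pickup shots = ((3−1)/6)² = 0.111
te_Editing = (11 + 4·13 + 15)/6 = 78/6 = 13; σ²_Editing = ((15−11)/6)² = 0.444
te_Sound mix = (12 + 4·14 + 28)/6 = 96/6 = 16; σ²_Sound mix = ((28−12)/6)² = 7.111
te_Color grade = (7 + 4·9 + 11)/6 = 54/6 = 9; σ²_Color grade = ((11−7)/6)² = 0.444
te_VFX = (3 + 4·6 + 15)/6 = 42/6 = 7; σ²_VFX = ((15−3)/6)² = 4.000

Forward pass:
ES_Set construction = 0; EF_Set construction = 4
ES_Costume fitting = 0; EF_Costume fitting = 11
ES_Principal photography = 0; EF_Principal photography = 7
ES_Pickup shots = 0; EF_Pickup shots = 2
ES_Editing = 0; EF_Editing = 13
ES_Sound mix = 11; EF_Sound mix = 11+16 = 27
ES_Color grade = max(EF_Principal photography=7, EF_Editing=13) = 13; EF_Color grade = 13+9 = 22
ES_VFX = max(EF_Set construction=4, EF_Principal photography=7, EF_Pickup shots=2, EF_Sound mix=27, EF_Color grade=22) = 27; EF_VFX = 27+7 = 34
Expected project duration μ = 34 days. Critical path: Costume fitting → Sound mix → VFX.

Variance along critical path = 4.000 + 7.111 + 4.000 = 15.111; σ = √15.111 = 3.887 days.
Z = (40 − 34) / 3.887 = 1.543
P(T ≤ 40) = Φ(1.543) ≈ 0.939

0.939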